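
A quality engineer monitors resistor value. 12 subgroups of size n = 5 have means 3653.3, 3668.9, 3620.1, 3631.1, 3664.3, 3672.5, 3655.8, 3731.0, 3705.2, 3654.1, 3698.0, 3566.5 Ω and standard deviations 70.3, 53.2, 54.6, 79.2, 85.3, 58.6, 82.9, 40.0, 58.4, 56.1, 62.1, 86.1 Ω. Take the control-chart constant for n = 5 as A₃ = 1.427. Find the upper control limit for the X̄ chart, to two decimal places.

X̄̄ = (3653.3 + 3668.9 + 3620.1 + 3631.1 + 3664.3 + 3672.5 + 3655.8 + 3731.0 + 3705.2 + 3654.1 + 3698.0 + 3566.5) / 12 = 3660.0667
s̄ = (70.3 + 53.2 + 54.6 + 79.2 + 85.3 + 58.6 + 82.9 + 40.0 + 58.4 + 56.1 + 62.1 + 86.1) / 12 = 65.5667
UCL = X̄̄ + A₃·s̄ = 3660.0667 + 1.427 × 65.5667 = 3753.6303

3753.63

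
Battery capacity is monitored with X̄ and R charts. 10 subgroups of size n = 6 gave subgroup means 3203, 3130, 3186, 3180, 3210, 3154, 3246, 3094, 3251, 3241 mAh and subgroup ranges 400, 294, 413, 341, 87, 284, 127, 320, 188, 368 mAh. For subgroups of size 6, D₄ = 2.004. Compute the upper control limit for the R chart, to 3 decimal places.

565.529

R̄ = (400 + 294 + 413 + 341 + 87 + 284 + 127 + 320 + 188 + 368) / 10 = 2822.0000 / 10 = 282.2000
UCL_R = D₄·R̄ = 2.004 × 282.2000 = 565.5288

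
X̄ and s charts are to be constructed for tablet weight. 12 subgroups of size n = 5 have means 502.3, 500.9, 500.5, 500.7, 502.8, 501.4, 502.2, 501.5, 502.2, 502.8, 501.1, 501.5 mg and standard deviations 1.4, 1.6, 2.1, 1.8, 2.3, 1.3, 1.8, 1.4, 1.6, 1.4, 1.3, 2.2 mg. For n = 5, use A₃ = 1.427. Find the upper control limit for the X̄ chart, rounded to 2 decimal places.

X̄̄ = (502.3 + 500.9 + 500.5 + 500.7 + 502.8 + 501.4 + 502.2 + 501.5 + 502.2 + 502.8 + 501.1 + 501.5) / 12 = 501.6583
s̄ = (1.4 + 1.6 + 2.1 + 1.8 + 2.3 + 1.3 + 1.8 + 1.4 + 1.6 + 1.4 + 1.3 + 2.2) / 12 = 1.6833
UCL = X̄̄ + A₃·s̄ = 501.6583 + 1.427 × 1.6833 = 504.0604

504.06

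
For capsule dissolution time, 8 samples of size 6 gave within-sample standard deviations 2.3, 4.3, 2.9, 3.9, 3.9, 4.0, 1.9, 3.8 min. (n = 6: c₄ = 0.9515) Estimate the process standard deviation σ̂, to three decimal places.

3.547

s̄ = (2.3 + 4.3 + 2.9 + 3.9 + 3.9 + 4.0 + 1.9 + 3.8) / 8 = 3.3750
σ̂ = s̄ / c₄ = 3.3750 / 0.9515 = 3.5470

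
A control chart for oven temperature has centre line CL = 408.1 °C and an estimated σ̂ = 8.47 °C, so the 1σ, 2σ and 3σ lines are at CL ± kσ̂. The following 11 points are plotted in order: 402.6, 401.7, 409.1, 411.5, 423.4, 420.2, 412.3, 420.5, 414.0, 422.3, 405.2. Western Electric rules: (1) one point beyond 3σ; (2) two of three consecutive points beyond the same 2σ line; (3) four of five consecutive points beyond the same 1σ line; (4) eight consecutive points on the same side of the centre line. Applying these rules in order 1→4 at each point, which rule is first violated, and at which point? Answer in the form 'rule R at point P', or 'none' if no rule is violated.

Zone of each point (C = within 1σ̂, B = 1σ̂–2σ̂, A = 2σ̂–3σ̂, * = beyond 3σ̂; sign = side of CL): 1:-C, 2:-C, 3:+C, 4:+C, 5:+B, 6:+B, 7:+C, 8:+B, 9:+C, 10:+B, 11:-C
Rule 4 (eight consecutive points on the same side of the centre line) is satisfied at point 10.

rule 4 at point 10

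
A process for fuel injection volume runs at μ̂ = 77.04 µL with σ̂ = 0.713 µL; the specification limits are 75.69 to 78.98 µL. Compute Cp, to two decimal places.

Cp = (USL − LSL) / (6σ̂) = (78.98 − 75.69) / (6 × 0.713) = 3.2900 / 4.2780 = 0.7691

0.77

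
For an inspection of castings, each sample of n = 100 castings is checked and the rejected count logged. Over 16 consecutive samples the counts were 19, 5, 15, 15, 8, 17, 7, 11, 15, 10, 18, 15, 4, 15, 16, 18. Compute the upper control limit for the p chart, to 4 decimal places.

p̄ = Σdᵢ / (k·n) = 208 / (16 × 100) = 0.13000
UCL = p̄ + 3·√(p̄(1−p̄)/n) = 0.13000 + 3 × √(0.13000×0.87000/100) = 0.13000 + 3 × 0.03363 = 0.23089

0.2309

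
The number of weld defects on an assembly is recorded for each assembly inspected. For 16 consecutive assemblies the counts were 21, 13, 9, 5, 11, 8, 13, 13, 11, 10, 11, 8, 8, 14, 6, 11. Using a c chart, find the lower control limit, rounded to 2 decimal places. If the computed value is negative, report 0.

0.91

c̄ = (21 + 13 + 9 + 5 + 11 + 8 + 13 + 13 + 11 + 10 + 11 + 8 + 8 + 14 + 6 + 11) / 16 = 172 / 16 = 10.7500
LCL = c̄ − 3√c̄ = 10.7500 − 3 × 3.2787 = 0.9138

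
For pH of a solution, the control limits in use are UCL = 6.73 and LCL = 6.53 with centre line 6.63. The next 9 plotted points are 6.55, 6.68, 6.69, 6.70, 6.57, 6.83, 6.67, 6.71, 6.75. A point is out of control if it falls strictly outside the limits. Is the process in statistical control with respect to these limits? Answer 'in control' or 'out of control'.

Compare each point to [6.53, 6.73]: sample 6 = 6.83 > UCL; sample 9 = 6.75 > UCL.

out of control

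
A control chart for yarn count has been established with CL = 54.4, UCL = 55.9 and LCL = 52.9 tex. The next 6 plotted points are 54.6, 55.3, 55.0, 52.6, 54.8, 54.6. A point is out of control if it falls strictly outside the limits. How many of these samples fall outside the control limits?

Compare each point to [52.9, 55.9]: sample 4 = 52.6 < LCL.

1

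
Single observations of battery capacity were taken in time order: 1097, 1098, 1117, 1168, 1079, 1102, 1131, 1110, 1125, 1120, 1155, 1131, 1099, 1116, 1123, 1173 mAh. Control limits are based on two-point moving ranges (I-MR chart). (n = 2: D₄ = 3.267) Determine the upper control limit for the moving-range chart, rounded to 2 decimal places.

Moving ranges: 1, 19, 51, 89, 23, 29, 21, 15, 5, 35, 24, 32, 17, 7, 50; M̄R̄ = 418.0000 / 15 = 27.8667
UCL_MR = D₄·M̄R̄ = 3.267 × 27.8667 = 91.0404

91.04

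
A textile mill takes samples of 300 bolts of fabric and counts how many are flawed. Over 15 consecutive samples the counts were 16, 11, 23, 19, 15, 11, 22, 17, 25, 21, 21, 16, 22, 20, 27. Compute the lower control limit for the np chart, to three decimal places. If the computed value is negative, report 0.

p̄ = Σdᵢ / (k·n) = 286 / (15 × 300) = 0.06356
LCL = np̄ − 3·√(np̄(1−p̄)) = 19.0667 − 3 × 4.2255 = 6.3902

6.390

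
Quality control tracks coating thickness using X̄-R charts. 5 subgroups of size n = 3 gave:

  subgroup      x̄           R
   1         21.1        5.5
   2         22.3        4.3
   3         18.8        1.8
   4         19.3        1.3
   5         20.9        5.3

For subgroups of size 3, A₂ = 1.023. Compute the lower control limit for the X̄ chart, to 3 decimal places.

16.756

X̄̄ = (21.1 + 22.3 + 18.8 + 19.3 + 20.9) / 5 = 102.4000 / 5 = 20.4800
R̄ = (5.5 + 4.3 + 1.8 + 1.3 + 5.3) / 5 = 18.2000 / 5 = 3.6400
LCL = X̄̄ − A₂·R̄ = 20.4800 − 1.023 × 3.6400 = 16.7563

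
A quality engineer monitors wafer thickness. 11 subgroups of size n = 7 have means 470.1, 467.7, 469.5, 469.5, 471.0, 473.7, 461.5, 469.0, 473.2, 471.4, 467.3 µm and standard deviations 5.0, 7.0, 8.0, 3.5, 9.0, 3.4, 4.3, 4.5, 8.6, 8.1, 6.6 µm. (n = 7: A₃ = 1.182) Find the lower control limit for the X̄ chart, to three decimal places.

X̄̄ = (470.1 + 467.7 + 469.5 + 469.5 + 471.0 + 473.7 + 461.5 + 469.0 + 473.2 + 471.4 + 467.3) / 11 = 469.4455
s̄ = (5.0 + 7.0 + 8.0 + 3.5 + 9.0 + 3.4 + 4.3 + 4.5 + 8.6 + 8.1 + 6.6) / 11 = 6.1818
LCL = X̄̄ − A₃·s̄ = 469.4455 − 1.182 × 6.1818 = 462.1385

462.139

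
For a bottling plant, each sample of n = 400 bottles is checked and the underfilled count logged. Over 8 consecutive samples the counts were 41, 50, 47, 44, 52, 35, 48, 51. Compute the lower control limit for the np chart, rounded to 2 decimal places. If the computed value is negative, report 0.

p̄ = Σdᵢ / (k·n) = 368 / (8 × 400) = 0.11500
LCL = np̄ − 3·√(np̄(1−p̄)) = 46.0000 − 3 × 6.3804 = 26.8587

26.86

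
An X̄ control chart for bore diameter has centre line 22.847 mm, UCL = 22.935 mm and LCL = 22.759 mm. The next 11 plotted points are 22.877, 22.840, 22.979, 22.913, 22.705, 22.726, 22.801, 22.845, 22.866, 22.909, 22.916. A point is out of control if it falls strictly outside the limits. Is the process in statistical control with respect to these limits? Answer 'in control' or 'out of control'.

Compare each point to [22.759, 22.935]: sample 3 = 22.979 > UCL; sample 5 = 22.705 < LCL; sample 6 = 22.726 < LCL.

out of control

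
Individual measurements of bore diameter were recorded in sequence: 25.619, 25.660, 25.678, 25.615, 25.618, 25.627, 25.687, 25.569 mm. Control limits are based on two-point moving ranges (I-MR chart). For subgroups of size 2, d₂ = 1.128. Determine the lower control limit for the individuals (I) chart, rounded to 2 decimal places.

X̄ = (25.619 + 25.660 + 25.678 + 25.615 + 25.618 + 25.627 + 25.687 + 25.569) / 8 = 25.6341
Moving ranges: 0.041, 0.018, 0.063, 0.003, 0.009, 0.060, 0.118; M̄R̄ = 0.3120 / 7 = 0.0446
LCL = X̄ − 3·M̄R̄/d₂ = 25.6341 − 3 × 0.0446 / 1.128 = 25.5156

25.52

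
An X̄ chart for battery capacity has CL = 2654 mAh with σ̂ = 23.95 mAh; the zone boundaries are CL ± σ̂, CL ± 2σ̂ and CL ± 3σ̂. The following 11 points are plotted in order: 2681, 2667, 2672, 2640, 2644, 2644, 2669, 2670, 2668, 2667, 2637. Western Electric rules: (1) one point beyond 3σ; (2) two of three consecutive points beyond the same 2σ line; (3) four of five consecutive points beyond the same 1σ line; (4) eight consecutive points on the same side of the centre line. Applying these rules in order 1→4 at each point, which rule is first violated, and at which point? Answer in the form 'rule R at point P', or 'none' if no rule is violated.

none

Zone of each point (C = within 1σ̂, B = 1σ̂–2σ̂, A = 2σ̂–3σ̂, * = beyond 3σ̂; sign = side of CL): 1:+B, 2:+C, 3:+C, 4:-C, 5:-C, 6:-C, 7:+C, 8:+C, 9:+C, 10:+C, 11:-C
No rule fires across all 11 points.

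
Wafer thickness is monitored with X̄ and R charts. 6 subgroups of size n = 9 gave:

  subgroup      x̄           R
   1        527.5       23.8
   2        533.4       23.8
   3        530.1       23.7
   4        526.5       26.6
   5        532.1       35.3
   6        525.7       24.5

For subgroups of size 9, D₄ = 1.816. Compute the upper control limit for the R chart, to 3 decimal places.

47.731

R̄ = (23.8 + 23.8 + 23.7 + 26.6 + 35.3 + 24.5) / 6 = 157.7000 / 6 = 26.2833
UCL_R = D₄·R̄ = 1.816 × 26.2833 = 47.7305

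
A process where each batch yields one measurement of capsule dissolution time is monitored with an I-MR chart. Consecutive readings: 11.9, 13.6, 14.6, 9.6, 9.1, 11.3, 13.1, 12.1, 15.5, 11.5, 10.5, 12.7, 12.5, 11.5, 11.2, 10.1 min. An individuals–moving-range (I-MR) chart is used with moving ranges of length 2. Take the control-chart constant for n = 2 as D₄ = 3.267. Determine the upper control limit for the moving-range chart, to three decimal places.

5.750

Moving ranges: 1.7, 1.0, 5.0, 0.5, 2.2, 1.8, 1.0, 3.4, 4.0, 1.0, 2.2, 0.2, 1.0, 0.3, 1.1; M̄R̄ = 26.4000 / 15 = 1.7600
UCL_MR = D₄·M̄R̄ = 3.267 × 1.7600 = 5.7499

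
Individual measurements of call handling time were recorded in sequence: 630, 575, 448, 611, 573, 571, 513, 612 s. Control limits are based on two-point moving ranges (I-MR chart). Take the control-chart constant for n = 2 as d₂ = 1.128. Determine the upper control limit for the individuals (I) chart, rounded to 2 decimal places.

X̄ = (630 + 575 + 448 + 611 + 573 + 571 + 513 + 612) / 8 = 566.6250
Moving ranges: 55, 127, 163, 38, 2, 58, 99; M̄R̄ = 542.0000 / 7 = 77.4286
UCL = X̄ + 3·M̄R̄/d₂ = 566.6250 + 3 × 77.4286 / 1.128 = 772.5521

772.55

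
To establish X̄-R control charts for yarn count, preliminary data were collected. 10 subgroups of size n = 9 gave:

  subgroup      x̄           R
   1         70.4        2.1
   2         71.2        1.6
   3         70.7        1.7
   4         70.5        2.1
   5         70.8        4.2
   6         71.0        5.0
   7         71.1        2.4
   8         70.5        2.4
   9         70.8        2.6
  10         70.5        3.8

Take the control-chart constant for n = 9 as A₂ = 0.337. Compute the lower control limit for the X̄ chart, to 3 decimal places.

X̄̄ = (70.4 + 71.2 + 70.7 + 70.5 + 70.8 + 71.0 + 71.1 + 70.5 + 70.8 + 70.5) / 10 = 707.5000 / 10 = 70.7500
R̄ = (2.1 + 1.6 + 1.7 + 2.1 + 4.2 + 5.0 + 2.4 + 2.4 + 2.6 + 3.8) / 10 = 27.9000 / 10 = 2.7900
LCL = X̄̄ − A₂·R̄ = 70.7500 − 0.337 × 2.7900 = 69.8098

69.810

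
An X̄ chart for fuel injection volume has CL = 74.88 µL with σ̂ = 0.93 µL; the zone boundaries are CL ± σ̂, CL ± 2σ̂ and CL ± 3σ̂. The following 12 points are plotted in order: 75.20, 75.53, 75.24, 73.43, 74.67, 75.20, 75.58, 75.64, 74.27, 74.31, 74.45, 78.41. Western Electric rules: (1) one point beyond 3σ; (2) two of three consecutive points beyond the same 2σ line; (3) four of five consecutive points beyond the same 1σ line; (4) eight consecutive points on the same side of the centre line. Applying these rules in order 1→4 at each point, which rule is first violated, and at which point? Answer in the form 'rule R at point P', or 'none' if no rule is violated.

rule 1 at point 12

Zone of each point (C = within 1σ̂, B = 1σ̂–2σ̂, A = 2σ̂–3σ̂, * = beyond 3σ̂; sign = side of CL): 1:+C, 2:+C, 3:+C, 4:-B, 5:-C, 6:+C, 7:+C, 8:+C, 9:-C, 10:-C, 11:-C, 12:+*
Rule 1 (one point beyond the 3σ limits) is satisfied at point 12.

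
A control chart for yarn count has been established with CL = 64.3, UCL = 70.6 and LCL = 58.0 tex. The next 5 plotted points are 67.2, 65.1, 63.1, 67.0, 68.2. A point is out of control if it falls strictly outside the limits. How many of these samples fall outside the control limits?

0

All 5 points lie within [58.0, 70.6].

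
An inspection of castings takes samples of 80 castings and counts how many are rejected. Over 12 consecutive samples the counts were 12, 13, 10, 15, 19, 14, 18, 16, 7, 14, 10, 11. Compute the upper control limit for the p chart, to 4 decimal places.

0.2903

p̄ = Σdᵢ / (k·n) = 159 / (12 × 80) = 0.16562
UCL = p̄ + 3·√(p̄(1−p̄)/n) = 0.16562 + 3 × √(0.16562×0.83437/80) = 0.16562 + 3 × 0.04156 = 0.29031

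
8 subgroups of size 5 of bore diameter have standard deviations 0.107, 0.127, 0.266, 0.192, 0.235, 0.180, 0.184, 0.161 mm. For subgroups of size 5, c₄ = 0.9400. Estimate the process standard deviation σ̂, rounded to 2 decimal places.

s̄ = (0.107 + 0.127 + 0.266 + 0.192 + 0.235 + 0.180 + 0.184 + 0.161) / 8 = 0.1815
σ̂ = s̄ / c₄ = 0.1815 / 0.9400 = 0.1931

0.19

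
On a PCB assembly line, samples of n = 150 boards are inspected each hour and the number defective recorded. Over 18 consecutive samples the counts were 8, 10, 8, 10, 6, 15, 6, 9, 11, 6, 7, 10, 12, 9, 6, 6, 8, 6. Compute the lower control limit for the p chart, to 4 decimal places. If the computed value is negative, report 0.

0.0000

p̄ = Σdᵢ / (k·n) = 153 / (18 × 150) = 0.05667
LCL = p̄ − 3·√(p̄(1−p̄)/n) = 0.05667 − 3 × 0.01888 = 0.00003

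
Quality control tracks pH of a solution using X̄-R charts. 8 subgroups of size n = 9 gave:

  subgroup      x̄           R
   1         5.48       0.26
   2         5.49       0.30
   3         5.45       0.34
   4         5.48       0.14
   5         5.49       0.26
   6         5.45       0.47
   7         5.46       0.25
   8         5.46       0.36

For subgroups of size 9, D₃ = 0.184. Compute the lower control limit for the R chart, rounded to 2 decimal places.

0.05

R̄ = (0.26 + 0.30 + 0.34 + 0.14 + 0.26 + 0.47 + 0.25 + 0.36) / 8 = 2.3800 / 8 = 0.2975
LCL_R = D₃·R̄ = 0.184 × 0.2975 = 0.0547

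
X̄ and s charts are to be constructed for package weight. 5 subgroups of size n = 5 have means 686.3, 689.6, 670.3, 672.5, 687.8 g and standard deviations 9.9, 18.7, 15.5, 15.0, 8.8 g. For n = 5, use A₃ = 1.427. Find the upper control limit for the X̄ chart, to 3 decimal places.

700.679

X̄̄ = (686.3 + 689.6 + 670.3 + 672.5 + 687.8) / 5 = 681.3000
s̄ = (9.9 + 18.7 + 15.5 + 15.0 + 8.8) / 5 = 13.5800
UCL = X̄̄ + A₃·s̄ = 681.3000 + 1.427 × 13.5800 = 700.6787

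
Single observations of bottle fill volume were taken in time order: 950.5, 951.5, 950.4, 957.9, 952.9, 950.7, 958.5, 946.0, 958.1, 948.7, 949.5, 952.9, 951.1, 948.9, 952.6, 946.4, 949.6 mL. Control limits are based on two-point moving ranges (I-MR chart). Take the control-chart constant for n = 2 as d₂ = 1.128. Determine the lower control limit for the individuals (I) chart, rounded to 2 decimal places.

938.26

X̄ = (950.5 + 951.5 + 950.4 + 957.9 + 952.9 + 950.7 + 958.5 + 946.0 + 958.1 + 948.7 + 949.5 + 952.9 + 951.1 + 948.9 + 952.6 + 946.4 + 949.6) / 17 = 951.5412
Moving ranges: 1.0, 1.1, 7.5, 5.0, 2.2, 7.8, 12.5, 12.1, 9.4, 0.8, 3.4, 1.8, 2.2, 3.7, 6.2, 3.2; M̄R̄ = 79.9000 / 16 = 4.9938
LCL = X̄ − 3·M̄R̄/d₂ = 951.5412 − 3 × 4.9938 / 1.128 = 938.2599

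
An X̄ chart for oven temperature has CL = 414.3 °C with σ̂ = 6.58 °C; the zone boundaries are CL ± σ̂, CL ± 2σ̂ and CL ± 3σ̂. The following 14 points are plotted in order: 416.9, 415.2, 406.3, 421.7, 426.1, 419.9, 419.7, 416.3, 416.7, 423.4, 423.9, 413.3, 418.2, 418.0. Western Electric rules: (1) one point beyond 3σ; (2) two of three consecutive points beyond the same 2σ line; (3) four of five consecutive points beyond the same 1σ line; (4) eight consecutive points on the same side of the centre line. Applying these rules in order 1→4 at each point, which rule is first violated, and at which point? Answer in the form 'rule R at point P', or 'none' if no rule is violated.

Zone of each point (C = within 1σ̂, B = 1σ̂–2σ̂, A = 2σ̂–3σ̂, * = beyond 3σ̂; sign = side of CL): 1:+C, 2:+C, 3:-B, 4:+B, 5:+B, 6:+C, 7:+C, 8:+C, 9:+C, 10:+B, 11:+B, 12:-C, 13:+C, 14:+C
Rule 4 (eight consecutive points on the same side of the centre line) is satisfied at point 11.

rule 4 at point 11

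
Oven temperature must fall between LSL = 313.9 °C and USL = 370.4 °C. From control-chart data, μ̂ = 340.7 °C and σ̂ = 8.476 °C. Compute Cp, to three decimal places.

Cp = (USL − LSL) / (6σ̂) = (370.4 − 313.9) / (6 × 8.476) = 56.5000 / 50.8560 = 1.1110

1.111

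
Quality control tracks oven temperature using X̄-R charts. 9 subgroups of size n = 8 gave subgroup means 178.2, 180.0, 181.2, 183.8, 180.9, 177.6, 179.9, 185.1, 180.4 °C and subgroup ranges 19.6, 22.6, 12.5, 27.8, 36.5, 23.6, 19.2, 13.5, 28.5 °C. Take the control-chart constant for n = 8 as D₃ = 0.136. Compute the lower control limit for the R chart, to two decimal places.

3.08

R̄ = (19.6 + 22.6 + 12.5 + 27.8 + 36.5 + 23.6 + 19.2 + 13.5 + 28.5) / 9 = 203.8000 / 9 = 22.6444
LCL_R = D₃·R̄ = 0.136 × 22.6444 = 3.0796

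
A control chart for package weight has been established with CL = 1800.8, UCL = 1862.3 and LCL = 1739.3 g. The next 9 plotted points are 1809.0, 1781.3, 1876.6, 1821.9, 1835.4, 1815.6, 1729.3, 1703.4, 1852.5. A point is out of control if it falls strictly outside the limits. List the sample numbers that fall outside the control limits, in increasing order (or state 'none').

Compare each point to [1739.3, 1862.3]: sample 3 = 1876.6 > UCL; sample 7 = 1729.3 < LCL; sample 8 = 1703.4 < LCL.

3, 7, 8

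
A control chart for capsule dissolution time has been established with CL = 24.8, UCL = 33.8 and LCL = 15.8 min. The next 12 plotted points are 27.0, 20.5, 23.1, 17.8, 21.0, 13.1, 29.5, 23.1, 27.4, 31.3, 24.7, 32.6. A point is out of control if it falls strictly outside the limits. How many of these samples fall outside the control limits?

Compare each point to [15.8, 33.8]: sample 6 = 13.1 < LCL.

1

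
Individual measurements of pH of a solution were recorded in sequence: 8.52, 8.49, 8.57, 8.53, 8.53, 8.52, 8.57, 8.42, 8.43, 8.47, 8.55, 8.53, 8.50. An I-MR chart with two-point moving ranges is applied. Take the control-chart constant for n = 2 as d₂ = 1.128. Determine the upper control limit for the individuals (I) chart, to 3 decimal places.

8.630

X̄ = (8.52 + 8.49 + 8.57 + 8.53 + 8.53 + 8.52 + 8.57 + 8.42 + 8.43 + 8.47 + 8.55 + 8.53 + 8.50) / 13 = 8.5100
Moving ranges: 0.03, 0.08, 0.04, 0.00, 0.01, 0.05, 0.15, 0.01, 0.04, 0.08, 0.02, 0.03; M̄R̄ = 0.5400 / 12 = 0.0450
UCL = X̄ + 3·M̄R̄/d₂ = 8.5100 + 3 × 0.0450 / 1.128 = 8.6297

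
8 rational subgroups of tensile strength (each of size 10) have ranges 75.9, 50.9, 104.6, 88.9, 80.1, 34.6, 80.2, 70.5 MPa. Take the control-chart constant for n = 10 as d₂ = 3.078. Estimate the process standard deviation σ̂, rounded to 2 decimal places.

23.79

R̄ = (75.9 + 50.9 + 104.6 + 88.9 + 80.1 + 34.6 + 80.2 + 70.5) / 8 = 73.2125
σ̂ = R̄ / d₂ = 73.2125 / 3.078 = 23.7857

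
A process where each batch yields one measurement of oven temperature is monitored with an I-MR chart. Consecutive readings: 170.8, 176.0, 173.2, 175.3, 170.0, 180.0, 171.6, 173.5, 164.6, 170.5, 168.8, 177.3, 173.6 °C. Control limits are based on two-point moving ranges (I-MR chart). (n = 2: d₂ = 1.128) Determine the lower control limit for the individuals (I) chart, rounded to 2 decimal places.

158.43

X̄ = (170.8 + 176.0 + 173.2 + 175.3 + 170.0 + 180.0 + 171.6 + 173.5 + 164.6 + 170.5 + 168.8 + 177.3 + 173.6) / 13 = 172.7077
Moving ranges: 5.2, 2.8, 2.1, 5.3, 10.0, 8.4, 1.9, 8.9, 5.9, 1.7, 8.5, 3.7; M̄R̄ = 64.4000 / 12 = 5.3667
LCL = X̄ − 3·M̄R̄/d₂ = 172.7077 − 3 × 5.3667 / 1.128 = 158.4346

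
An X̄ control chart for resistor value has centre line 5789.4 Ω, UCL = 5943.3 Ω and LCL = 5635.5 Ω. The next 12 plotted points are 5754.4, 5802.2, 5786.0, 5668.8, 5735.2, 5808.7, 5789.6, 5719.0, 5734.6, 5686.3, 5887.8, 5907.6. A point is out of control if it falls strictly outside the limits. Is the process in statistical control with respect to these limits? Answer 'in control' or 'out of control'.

All 12 points lie within [5635.5, 5943.3].

in control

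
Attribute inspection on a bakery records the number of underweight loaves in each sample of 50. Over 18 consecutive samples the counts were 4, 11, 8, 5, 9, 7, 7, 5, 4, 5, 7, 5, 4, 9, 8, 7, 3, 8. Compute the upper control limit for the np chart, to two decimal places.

13.55

p̄ = Σdᵢ / (k·n) = 116 / (18 × 50) = 0.12889
UCL = np̄ + 3·√(np̄(1−p̄)) = 6.4444 + 3 × √(6.4444×0.87111) = 6.4444 + 3 × 2.3694 = 13.5525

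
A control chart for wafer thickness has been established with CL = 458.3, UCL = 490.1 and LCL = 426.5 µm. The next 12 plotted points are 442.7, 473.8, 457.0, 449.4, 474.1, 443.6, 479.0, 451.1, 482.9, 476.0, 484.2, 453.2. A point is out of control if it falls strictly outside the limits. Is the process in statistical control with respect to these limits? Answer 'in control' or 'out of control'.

in control

All 12 points lie within [426.5, 490.1].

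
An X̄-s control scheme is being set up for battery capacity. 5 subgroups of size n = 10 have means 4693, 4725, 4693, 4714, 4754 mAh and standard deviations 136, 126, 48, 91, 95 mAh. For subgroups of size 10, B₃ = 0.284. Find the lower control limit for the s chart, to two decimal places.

s̄ = (136 + 126 + 48 + 91 + 95) / 5 = 99.2000
LCL_s = B₃·s̄ = 0.284 × 99.2000 = 28.1728

28.17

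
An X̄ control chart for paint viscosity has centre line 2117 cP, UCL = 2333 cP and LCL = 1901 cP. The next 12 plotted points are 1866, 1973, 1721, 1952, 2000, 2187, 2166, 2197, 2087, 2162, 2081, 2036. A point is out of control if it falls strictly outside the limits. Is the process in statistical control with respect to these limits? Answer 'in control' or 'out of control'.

out of control

Compare each point to [1901, 2333]: sample 1 = 1866 < LCL; sample 3 = 1721 < LCL.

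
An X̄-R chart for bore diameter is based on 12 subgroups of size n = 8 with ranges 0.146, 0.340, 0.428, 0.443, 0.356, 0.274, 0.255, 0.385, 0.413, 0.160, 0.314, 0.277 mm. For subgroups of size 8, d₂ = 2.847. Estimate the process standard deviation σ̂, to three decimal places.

0.111

R̄ = (0.146 + 0.340 + 0.428 + 0.443 + 0.356 + 0.274 + 0.255 + 0.385 + 0.413 + 0.160 + 0.314 + 0.277) / 12 = 0.3159
σ̂ = R̄ / d₂ = 0.3159 / 2.847 = 0.1110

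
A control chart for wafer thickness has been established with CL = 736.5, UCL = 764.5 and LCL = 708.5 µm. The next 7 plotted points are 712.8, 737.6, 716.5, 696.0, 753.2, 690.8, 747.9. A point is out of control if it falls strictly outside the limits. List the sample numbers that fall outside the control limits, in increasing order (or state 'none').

Compare each point to [708.5, 764.5]: sample 4 = 696.0 < LCL; sample 6 = 690.8 < LCL.

4, 6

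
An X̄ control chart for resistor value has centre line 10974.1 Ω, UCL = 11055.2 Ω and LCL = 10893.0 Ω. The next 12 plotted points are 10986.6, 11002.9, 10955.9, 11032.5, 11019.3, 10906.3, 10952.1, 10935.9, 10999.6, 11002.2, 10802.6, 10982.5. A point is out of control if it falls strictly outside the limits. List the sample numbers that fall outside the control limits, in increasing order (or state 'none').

11

Compare each point to [10893.0, 11055.2]: sample 11 = 10802.6 < LCL.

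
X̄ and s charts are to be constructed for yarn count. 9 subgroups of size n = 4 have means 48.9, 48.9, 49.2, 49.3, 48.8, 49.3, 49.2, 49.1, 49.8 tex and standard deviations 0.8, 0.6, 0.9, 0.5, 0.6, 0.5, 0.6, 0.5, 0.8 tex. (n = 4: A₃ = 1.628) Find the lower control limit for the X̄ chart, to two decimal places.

48.12

X̄̄ = (48.9 + 48.9 + 49.2 + 49.3 + 48.8 + 49.3 + 49.2 + 49.1 + 49.8) / 9 = 49.1667
s̄ = (0.8 + 0.6 + 0.9 + 0.5 + 0.6 + 0.5 + 0.6 + 0.5 + 0.8) / 9 = 0.6444
LCL = X̄̄ − A₃·s̄ = 49.1667 − 1.628 × 0.6444 = 48.1175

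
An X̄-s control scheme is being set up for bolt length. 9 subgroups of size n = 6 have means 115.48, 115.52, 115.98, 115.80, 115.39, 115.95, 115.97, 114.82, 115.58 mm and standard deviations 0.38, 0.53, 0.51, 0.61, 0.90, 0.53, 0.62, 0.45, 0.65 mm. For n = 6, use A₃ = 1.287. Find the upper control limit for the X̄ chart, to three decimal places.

116.351

X̄̄ = (115.48 + 115.52 + 115.98 + 115.80 + 115.39 + 115.95 + 115.97 + 114.82 + 115.58) / 9 = 115.6100
s̄ = (0.38 + 0.53 + 0.51 + 0.61 + 0.90 + 0.53 + 0.62 + 0.45 + 0.65) / 9 = 0.5756
UCL = X̄̄ + A₃·s̄ = 115.6100 + 1.287 × 0.5756 = 116.3507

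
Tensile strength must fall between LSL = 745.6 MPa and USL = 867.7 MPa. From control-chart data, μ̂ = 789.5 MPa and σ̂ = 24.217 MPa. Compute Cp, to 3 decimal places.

0.840

Cp = (USL − LSL) / (6σ̂) = (867.7 − 745.6) / (6 × 24.217) = 122.1000 / 145.3020 = 0.8403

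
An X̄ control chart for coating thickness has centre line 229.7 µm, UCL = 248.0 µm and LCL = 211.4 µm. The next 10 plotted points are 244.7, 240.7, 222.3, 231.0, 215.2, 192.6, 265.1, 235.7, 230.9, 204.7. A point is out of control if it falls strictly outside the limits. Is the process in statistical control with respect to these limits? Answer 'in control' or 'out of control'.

out of control

Compare each point to [211.4, 248.0]: sample 6 = 192.6 < LCL; sample 7 = 265.1 > UCL; sample 10 = 204.7 < LCL.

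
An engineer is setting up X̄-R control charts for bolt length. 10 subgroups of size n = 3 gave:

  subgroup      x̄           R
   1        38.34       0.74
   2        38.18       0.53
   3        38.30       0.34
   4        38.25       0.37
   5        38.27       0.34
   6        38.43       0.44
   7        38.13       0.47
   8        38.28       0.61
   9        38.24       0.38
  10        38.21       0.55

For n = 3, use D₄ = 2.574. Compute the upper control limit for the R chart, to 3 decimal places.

1.228

R̄ = (0.74 + 0.53 + 0.34 + 0.37 + 0.34 + 0.44 + 0.47 + 0.61 + 0.38 + 0.55) / 10 = 4.7700 / 10 = 0.4770
UCL_R = D₄·R̄ = 2.574 × 0.4770 = 1.2278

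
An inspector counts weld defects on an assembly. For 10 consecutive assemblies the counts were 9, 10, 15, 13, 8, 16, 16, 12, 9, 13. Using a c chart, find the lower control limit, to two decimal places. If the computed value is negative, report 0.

c̄ = (9 + 10 + 15 + 13 + 8 + 16 + 16 + 12 + 9 + 13) / 10 = 121 / 10 = 12.1000
LCL = c̄ − 3√c̄ = 12.1000 − 3 × 3.4785 = 1.6645

1.66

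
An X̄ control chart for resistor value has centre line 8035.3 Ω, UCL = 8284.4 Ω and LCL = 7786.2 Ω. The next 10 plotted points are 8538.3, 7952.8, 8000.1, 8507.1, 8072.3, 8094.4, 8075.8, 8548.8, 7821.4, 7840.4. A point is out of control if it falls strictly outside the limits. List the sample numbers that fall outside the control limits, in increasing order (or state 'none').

1, 4, 8

Compare each point to [7786.2, 8284.4]: sample 1 = 8538.3 > UCL; sample 4 = 8507.1 > UCL; sample 8 = 8548.8 > UCL.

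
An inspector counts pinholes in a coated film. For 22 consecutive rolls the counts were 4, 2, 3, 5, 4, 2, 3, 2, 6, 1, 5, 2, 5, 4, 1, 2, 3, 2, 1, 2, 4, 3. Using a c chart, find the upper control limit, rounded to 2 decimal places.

8.20

c̄ = (4 + 2 + 3 + 5 + 4 + 2 + 3 + 2 + 6 + 1 + 5 + 2 + 5 + 4 + 1 + 2 + 3 + 2 + 1 + 2 + 4 + 3) / 22 = 66 / 22 = 3.0000
UCL = c̄ + 3√c̄ = 3.0000 + 3 × √3.0000 = 3.0000 + 3 × 1.7321 = 8.1962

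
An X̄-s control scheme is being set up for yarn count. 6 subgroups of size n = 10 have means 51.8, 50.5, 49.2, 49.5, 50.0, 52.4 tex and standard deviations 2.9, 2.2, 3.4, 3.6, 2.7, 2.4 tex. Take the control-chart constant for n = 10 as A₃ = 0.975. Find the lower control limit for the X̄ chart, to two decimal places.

X̄̄ = (51.8 + 50.5 + 49.2 + 49.5 + 50.0 + 52.4) / 6 = 50.5667
s̄ = (2.9 + 2.2 + 3.4 + 3.6 + 2.7 + 2.4) / 6 = 2.8667
LCL = X̄̄ − A₃·s̄ = 50.5667 − 0.975 × 2.8667 = 47.7717

47.77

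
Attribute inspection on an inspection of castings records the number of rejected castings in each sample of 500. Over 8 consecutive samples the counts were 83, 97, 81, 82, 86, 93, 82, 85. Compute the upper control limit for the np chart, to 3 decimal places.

p̄ = Σdᵢ / (k·n) = 689 / (8 × 500) = 0.17225
UCL = np̄ + 3·√(np̄(1−p̄)) = 86.1250 + 3 × √(86.1250×0.82775) = 86.1250 + 3 × 8.4433 = 111.4550

111.455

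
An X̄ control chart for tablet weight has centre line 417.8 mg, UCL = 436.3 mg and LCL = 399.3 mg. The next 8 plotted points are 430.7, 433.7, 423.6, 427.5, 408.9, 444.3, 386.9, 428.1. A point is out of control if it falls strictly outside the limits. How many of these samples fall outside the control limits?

2

Compare each point to [399.3, 436.3]: sample 6 = 444.3 > UCL; sample 7 = 386.9 < LCL.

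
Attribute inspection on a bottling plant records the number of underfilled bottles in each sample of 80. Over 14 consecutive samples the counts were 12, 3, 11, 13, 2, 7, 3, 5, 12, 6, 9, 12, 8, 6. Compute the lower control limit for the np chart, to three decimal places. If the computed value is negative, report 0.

p̄ = Σdᵢ / (k·n) = 109 / (14 × 80) = 0.09732
LCL = np̄ − 3·√(np̄(1−p̄)) = 7.7857 − 3 × 2.6510 = -0.1674 → 0 (negative, so LCL = 0)

0.000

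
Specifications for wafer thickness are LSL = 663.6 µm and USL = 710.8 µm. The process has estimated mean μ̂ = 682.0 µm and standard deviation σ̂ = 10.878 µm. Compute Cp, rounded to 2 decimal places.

Cp = (USL − LSL) / (6σ̂) = (710.8 − 663.6) / (6 × 10.878) = 47.2000 / 65.2680 = 0.7232

0.72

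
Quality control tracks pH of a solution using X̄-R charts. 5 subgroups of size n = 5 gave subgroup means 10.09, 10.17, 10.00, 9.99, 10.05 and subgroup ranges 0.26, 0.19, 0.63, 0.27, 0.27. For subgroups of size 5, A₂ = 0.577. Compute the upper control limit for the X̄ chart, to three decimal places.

X̄̄ = (10.09 + 10.17 + 10.00 + 9.99 + 10.05) / 5 = 50.3000 / 5 = 10.0600
R̄ = (0.26 + 0.19 + 0.63 + 0.27 + 0.27) / 5 = 1.6200 / 5 = 0.3240
UCL = X̄̄ + A₂·R̄ = 10.0600 + 0.577 × 0.3240 = 10.2469

10.247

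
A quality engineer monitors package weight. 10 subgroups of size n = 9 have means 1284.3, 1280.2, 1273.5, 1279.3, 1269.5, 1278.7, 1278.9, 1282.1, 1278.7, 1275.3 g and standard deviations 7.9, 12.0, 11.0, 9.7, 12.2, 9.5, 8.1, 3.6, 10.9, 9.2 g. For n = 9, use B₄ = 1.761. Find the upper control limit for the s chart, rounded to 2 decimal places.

16.57

s̄ = (7.9 + 12.0 + 11.0 + 9.7 + 12.2 + 9.5 + 8.1 + 3.6 + 10.9 + 9.2) / 10 = 9.4100
UCL_s = B₄·s̄ = 1.761 × 9.4100 = 16.5710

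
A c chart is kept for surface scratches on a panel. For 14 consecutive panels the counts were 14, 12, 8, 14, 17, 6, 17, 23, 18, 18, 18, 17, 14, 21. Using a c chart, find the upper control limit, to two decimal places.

c̄ = (14 + 12 + 8 + 14 + 17 + 6 + 17 + 23 + 18 + 18 + 18 + 17 + 14 + 21) / 14 = 217 / 14 = 15.5000
UCL = c̄ + 3√c̄ = 15.5000 + 3 × √15.5000 = 15.5000 + 3 × 3.9370 = 27.3110

27.31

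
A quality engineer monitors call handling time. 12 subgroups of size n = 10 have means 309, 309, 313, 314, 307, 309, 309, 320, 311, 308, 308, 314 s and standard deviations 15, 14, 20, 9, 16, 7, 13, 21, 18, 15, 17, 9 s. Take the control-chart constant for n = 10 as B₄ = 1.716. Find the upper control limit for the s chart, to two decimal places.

s̄ = (15 + 14 + 20 + 9 + 16 + 7 + 13 + 21 + 18 + 15 + 17 + 9) / 12 = 14.5000
UCL_s = B₄·s̄ = 1.716 × 14.5000 = 24.8820

24.88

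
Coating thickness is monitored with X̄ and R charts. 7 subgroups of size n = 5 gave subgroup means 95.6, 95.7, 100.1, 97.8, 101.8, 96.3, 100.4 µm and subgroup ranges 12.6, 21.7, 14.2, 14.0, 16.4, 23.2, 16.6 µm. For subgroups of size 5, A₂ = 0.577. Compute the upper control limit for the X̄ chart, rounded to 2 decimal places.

X̄̄ = (95.6 + 95.7 + 100.1 + 97.8 + 101.8 + 96.3 + 100.4) / 7 = 687.7000 / 7 = 98.2429
R̄ = (12.6 + 21.7 + 14.2 + 14.0 + 16.4 + 23.2 + 16.6) / 7 = 118.7000 / 7 = 16.9571
UCL = X̄̄ + A₂·R̄ = 98.2429 + 0.577 × 16.9571 = 108.0271

108.03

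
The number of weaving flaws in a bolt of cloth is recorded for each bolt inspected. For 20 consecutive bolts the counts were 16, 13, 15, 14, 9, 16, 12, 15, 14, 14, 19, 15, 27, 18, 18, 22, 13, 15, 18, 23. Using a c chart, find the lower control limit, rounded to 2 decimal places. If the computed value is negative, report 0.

c̄ = (16 + 13 + 15 + 14 + 9 + 16 + 12 + 15 + 14 + 14 + 19 + 15 + 27 + 18 + 18 + 22 + 13 + 15 + 18 + 23) / 20 = 326 / 20 = 16.3000
LCL = c̄ − 3√c̄ = 16.3000 − 3 × 4.0373 = 4.1880

4.19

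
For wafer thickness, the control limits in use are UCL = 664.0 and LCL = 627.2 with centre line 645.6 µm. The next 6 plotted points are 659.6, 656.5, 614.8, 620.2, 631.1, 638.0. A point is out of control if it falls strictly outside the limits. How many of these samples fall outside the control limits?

Compare each point to [627.2, 664.0]: sample 3 = 614.8 < LCL; sample 4 = 620.2 < LCL.

2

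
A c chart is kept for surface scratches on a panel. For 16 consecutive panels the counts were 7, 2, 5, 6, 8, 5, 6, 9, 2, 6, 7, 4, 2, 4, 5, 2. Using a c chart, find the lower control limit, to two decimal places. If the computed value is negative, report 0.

c̄ = (7 + 2 + 5 + 6 + 8 + 5 + 6 + 9 + 2 + 6 + 7 + 4 + 2 + 4 + 5 + 2) / 16 = 80 / 16 = 5.0000
LCL = c̄ − 3√c̄ = 5.0000 − 3 × 2.2361 = -1.7082 → 0 (cannot be negative)

0.00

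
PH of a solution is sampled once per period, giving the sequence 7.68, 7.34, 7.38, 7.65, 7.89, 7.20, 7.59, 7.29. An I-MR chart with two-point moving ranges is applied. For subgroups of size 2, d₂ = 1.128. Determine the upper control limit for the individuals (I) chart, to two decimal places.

8.36

X̄ = (7.68 + 7.34 + 7.38 + 7.65 + 7.89 + 7.20 + 7.59 + 7.29) / 8 = 7.5025
Moving ranges: 0.34, 0.04, 0.27, 0.24, 0.69, 0.39, 0.30; M̄R̄ = 2.2700 / 7 = 0.3243
UCL = X̄ + 3·M̄R̄/d₂ = 7.5025 + 3 × 0.3243 / 1.128 = 8.3650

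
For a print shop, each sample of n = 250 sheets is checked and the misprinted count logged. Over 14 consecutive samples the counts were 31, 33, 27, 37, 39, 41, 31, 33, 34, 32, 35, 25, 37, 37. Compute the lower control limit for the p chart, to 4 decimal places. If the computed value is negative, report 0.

p̄ = Σdᵢ / (k·n) = 472 / (14 × 250) = 0.13486
LCL = p̄ − 3·√(p̄(1−p̄)/n) = 0.13486 − 3 × 0.02160 = 0.07005

0.0700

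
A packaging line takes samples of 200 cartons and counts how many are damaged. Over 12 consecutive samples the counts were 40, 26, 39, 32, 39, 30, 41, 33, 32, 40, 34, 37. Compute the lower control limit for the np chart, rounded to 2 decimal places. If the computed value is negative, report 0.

19.08

p̄ = Σdᵢ / (k·n) = 423 / (12 × 200) = 0.17625
LCL = np̄ − 3·√(np̄(1−p̄)) = 35.2500 − 3 × 5.3886 = 19.0842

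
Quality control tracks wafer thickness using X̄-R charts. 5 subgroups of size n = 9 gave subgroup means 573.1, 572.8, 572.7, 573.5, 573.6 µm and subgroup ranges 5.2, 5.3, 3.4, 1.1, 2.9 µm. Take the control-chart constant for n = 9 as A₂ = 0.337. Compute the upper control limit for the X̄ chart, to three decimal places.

574.346

X̄̄ = (573.1 + 572.8 + 572.7 + 573.5 + 573.6) / 5 = 2865.7000 / 5 = 573.1400
R̄ = (5.2 + 5.3 + 3.4 + 1.1 + 2.9) / 5 = 17.9000 / 5 = 3.5800
UCL = X̄̄ + A₂·R̄ = 573.1400 + 0.337 × 3.5800 = 574.3465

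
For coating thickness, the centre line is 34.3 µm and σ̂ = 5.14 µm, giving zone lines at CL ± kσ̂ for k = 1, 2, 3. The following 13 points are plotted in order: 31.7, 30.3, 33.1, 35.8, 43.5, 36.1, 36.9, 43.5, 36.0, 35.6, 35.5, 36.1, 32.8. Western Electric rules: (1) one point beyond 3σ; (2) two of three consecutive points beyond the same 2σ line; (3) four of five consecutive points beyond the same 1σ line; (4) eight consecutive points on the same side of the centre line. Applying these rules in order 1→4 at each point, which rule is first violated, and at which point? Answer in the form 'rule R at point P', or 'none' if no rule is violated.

rule 4 at point 11

Zone of each point (C = within 1σ̂, B = 1σ̂–2σ̂, A = 2σ̂–3σ̂, * = beyond 3σ̂; sign = side of CL): 1:-C, 2:-C, 3:-C, 4:+C, 5:+B, 6:+C, 7:+C, 8:+B, 9:+C, 10:+C, 11:+C, 12:+C, 13:-C
Rule 4 (eight consecutive points on the same side of the centre line) is satisfied at point 11.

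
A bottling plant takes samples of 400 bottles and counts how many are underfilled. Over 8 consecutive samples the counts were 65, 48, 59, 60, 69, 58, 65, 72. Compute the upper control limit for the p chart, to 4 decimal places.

0.2093

p̄ = Σdᵢ / (k·n) = 496 / (8 × 400) = 0.15500
UCL = p̄ + 3·√(p̄(1−p̄)/n) = 0.15500 + 3 × √(0.15500×0.84500/400) = 0.15500 + 3 × 0.01810 = 0.20929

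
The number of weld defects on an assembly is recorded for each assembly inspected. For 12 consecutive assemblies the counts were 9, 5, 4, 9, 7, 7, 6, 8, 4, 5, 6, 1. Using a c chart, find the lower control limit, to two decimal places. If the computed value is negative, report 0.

0.00

c̄ = (9 + 5 + 4 + 9 + 7 + 7 + 6 + 8 + 4 + 5 + 6 + 1) / 12 = 71 / 12 = 5.9167
LCL = c̄ − 3√c̄ = 5.9167 − 3 × 2.4324 = -1.3806 → 0 (cannot be negative)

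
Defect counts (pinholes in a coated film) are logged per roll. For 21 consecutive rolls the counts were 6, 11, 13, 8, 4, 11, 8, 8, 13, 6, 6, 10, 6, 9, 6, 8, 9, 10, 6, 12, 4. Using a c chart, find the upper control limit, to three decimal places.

c̄ = (6 + 11 + 13 + 8 + 4 + 11 + 8 + 8 + 13 + 6 + 6 + 10 + 6 + 9 + 6 + 8 + 9 + 10 + 6 + 12 + 4) / 21 = 174 / 21 = 8.2857
UCL = c̄ + 3√c̄ = 8.2857 + 3 × √8.2857 = 8.2857 + 3 × 2.8785 = 16.9212

16.921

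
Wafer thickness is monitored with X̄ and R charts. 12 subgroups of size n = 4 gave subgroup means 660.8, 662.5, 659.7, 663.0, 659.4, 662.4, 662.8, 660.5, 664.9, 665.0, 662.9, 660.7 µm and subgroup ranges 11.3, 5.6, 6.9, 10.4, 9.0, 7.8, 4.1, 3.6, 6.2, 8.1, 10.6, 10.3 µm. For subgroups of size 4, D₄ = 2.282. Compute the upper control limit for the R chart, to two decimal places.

17.86

R̄ = (11.3 + 5.6 + 6.9 + 10.4 + 9.0 + 7.8 + 4.1 + 3.6 + 6.2 + 8.1 + 10.6 + 10.3) / 12 = 93.9000 / 12 = 7.8250
UCL_R = D₄·R̄ = 2.282 × 7.8250 = 17.8567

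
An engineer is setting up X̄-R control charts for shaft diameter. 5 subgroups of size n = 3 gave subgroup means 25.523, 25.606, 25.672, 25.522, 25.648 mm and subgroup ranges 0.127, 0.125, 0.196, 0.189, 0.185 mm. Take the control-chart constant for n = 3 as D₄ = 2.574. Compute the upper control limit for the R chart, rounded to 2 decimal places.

0.42

R̄ = (0.127 + 0.125 + 0.196 + 0.189 + 0.185) / 5 = 0.8220 / 5 = 0.1644
UCL_R = D₄·R̄ = 2.574 × 0.1644 = 0.4232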